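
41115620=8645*4756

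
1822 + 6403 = 8225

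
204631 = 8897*23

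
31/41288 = 31/41288 = 0.00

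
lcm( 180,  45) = 180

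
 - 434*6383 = -2770222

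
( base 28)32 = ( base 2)1010110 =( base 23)3h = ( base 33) 2K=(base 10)86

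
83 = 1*83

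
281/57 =281/57 = 4.93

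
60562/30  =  2018 + 11/15 = 2018.73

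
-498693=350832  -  849525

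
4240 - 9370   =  -5130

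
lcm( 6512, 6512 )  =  6512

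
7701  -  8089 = - 388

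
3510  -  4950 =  - 1440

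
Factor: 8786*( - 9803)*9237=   -  795575032446 = -  2^1*3^1*23^1*191^1 * 3079^1*9803^1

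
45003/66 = 681 + 19/22 = 681.86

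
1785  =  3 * 595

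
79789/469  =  79789/469 = 170.13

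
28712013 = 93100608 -64388595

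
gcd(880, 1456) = 16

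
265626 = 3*88542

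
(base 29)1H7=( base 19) 3db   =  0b10100111101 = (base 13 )7C2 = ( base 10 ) 1341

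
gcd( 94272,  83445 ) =3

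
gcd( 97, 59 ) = 1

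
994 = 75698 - 74704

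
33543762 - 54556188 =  - 21012426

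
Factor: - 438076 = -2^2*109519^1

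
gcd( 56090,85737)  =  1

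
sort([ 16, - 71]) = [ - 71 , 16] 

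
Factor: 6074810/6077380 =607481/607738 = 2^( - 1) * 7^1 * 277^( -1)*1097^(-1)*86783^1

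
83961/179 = 83961/179 = 469.06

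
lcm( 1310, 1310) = 1310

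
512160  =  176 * 2910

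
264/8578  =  132/4289 =0.03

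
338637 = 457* 741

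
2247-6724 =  - 4477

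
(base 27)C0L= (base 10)8769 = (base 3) 110000210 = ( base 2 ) 10001001000001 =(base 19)155A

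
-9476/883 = -11 + 237/883 = -10.73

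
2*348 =696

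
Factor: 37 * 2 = 74 = 2^1*37^1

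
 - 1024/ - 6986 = 512/3493 = 0.15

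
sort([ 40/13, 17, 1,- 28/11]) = [ - 28/11 , 1,  40/13, 17]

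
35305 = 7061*5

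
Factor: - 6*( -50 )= 2^2*3^1*5^2= 300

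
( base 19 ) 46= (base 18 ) 4a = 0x52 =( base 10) 82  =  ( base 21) 3J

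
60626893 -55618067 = 5008826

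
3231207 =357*9051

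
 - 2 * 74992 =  - 149984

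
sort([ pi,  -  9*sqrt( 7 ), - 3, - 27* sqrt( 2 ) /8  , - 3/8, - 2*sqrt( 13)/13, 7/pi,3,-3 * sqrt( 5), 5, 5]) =[- 9*sqrt( 7), - 3*sqrt( 5 ),  -  27*sqrt(2)/8,-3, - 2*sqrt( 13 )/13 ,-3/8, 7/pi,3, pi,5,5]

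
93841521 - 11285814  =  82555707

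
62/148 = 31/74 = 0.42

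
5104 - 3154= 1950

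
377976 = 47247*8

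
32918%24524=8394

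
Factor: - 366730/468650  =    -  403/515= - 5^( - 1)*13^1*31^1*103^(-1 ) 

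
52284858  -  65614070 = -13329212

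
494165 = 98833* 5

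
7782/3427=2 + 928/3427 = 2.27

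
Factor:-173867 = - 173867^1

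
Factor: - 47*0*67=0^1=0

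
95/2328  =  95/2328 = 0.04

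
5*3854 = 19270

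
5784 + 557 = 6341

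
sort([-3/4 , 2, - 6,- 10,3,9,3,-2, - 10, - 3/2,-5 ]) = [  -  10,  -  10, - 6, - 5, - 2,  -  3/2, - 3/4, 2, 3, 3,9 ] 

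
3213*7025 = 22571325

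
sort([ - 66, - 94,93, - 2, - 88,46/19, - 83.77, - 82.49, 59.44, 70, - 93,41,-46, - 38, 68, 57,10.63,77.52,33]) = [- 94 ,-93, - 88,-83.77, - 82.49,-66, - 46, -38, -2,46/19,10.63,33,41,57,  59.44,68,70,77.52,93 ] 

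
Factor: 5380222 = 2^1*2690111^1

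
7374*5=36870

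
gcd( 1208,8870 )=2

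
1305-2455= - 1150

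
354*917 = 324618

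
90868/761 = 119 + 309/761 = 119.41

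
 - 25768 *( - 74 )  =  1906832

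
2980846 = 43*69322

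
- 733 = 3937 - 4670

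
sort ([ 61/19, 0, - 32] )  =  [ - 32, 0, 61/19 ]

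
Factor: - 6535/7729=-5^1*59^( - 1)*131^(-1) * 1307^1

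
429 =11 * 39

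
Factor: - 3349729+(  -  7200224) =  - 3^3*390739^1 = -10549953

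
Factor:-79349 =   -  79349^1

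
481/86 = 5 + 51/86 = 5.59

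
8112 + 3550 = 11662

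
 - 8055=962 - 9017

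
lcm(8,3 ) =24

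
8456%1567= 621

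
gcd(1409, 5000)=1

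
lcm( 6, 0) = 0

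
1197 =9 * 133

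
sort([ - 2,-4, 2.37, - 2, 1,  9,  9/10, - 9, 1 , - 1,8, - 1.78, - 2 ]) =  [ - 9, - 4, - 2, - 2,- 2, - 1.78, - 1, 9/10,1,1, 2.37,8,9] 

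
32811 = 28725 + 4086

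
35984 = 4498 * 8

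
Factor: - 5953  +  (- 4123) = -10076 = -2^2 * 11^1*229^1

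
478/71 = 6  +  52/71= 6.73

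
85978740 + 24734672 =110713412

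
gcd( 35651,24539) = 463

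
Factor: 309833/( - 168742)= - 2^(-1)*7^ ( - 1)*17^( - 1 )*19^1*23^1= - 437/238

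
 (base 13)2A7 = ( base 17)1AG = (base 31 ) fa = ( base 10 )475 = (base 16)1db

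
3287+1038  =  4325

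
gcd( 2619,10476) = 2619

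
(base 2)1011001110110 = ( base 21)d0h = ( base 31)5UF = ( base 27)7NQ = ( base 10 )5750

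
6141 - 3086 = 3055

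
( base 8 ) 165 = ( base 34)3F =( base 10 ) 117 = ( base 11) a7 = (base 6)313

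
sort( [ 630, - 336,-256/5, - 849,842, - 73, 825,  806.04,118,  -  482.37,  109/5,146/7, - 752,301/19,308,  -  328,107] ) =[ - 849,-752, - 482.37, - 336, - 328,-73, - 256/5, 301/19,146/7, 109/5,107,118, 308, 630,806.04,825,842]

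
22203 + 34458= 56661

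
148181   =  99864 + 48317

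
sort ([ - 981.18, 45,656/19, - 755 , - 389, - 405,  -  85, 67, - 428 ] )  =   [ - 981.18, - 755 ,-428,-405, - 389,  -  85,  656/19,45,67] 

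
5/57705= 1/11541 = 0.00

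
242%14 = 4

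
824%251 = 71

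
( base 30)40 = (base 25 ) 4K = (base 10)120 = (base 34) 3i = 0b1111000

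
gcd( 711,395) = 79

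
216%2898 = 216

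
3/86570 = 3/86570 = 0.00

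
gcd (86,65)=1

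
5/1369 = 5/1369 =0.00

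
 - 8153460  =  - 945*8628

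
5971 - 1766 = 4205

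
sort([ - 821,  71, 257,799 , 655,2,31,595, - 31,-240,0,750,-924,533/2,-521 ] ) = [ - 924, - 821 , - 521, - 240,  -  31,0,2, 31,71,257,533/2, 595, 655,750 , 799 ]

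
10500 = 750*14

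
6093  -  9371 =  -3278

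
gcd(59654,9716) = 14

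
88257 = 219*403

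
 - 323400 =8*(-40425) 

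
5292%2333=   626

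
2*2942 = 5884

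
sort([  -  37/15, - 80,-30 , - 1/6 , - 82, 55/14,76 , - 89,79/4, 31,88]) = [ - 89, - 82,-80 ,-30,  -  37/15,-1/6, 55/14 , 79/4,  31 , 76 , 88 ]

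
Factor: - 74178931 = - 5347^1*13873^1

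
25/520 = 5/104 = 0.05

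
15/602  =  15/602 =0.02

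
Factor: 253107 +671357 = 2^4*19^1*3041^1 = 924464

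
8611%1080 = 1051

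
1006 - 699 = 307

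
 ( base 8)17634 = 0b1111110011100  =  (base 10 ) 8092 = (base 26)bp6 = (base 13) 38B6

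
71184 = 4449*16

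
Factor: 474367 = 293^1*1619^1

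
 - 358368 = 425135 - 783503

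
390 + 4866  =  5256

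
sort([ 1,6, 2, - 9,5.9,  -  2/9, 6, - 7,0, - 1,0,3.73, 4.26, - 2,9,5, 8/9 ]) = [ - 9,  -  7 ,-2, - 1, - 2/9,0, 0,8/9, 1,2, 3.73, 4.26,5,5.9,6,6 , 9 ] 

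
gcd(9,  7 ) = 1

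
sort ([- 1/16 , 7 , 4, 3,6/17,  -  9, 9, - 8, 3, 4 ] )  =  [ - 9,-8,- 1/16,6/17,  3 , 3 , 4, 4,7, 9 ] 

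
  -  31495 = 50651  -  82146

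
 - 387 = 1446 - 1833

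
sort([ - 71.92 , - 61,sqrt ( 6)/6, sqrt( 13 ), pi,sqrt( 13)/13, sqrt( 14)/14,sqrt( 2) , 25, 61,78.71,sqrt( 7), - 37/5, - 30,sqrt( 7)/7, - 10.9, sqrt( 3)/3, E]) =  [ - 71.92, - 61, - 30, - 10.9, - 37/5 , sqrt( 14)/14, sqrt(13)/13, sqrt(7 )/7,sqrt( 6 ) /6, sqrt ( 3)/3, sqrt( 2),sqrt( 7), E , pi, sqrt( 13),  25, 61,  78.71 ] 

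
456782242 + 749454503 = 1206236745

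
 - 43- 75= - 118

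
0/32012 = 0 = 0.00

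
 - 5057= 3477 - 8534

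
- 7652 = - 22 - 7630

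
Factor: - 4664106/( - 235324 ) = 2^( - 1 )*3^2*53^1*4889^1*58831^( - 1)= 2332053/117662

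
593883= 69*8607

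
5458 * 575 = 3138350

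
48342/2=24171= 24171.00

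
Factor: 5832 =2^3*3^6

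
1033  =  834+199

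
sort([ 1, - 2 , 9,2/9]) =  [ - 2,2/9,1 , 9 ]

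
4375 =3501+874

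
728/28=26 = 26.00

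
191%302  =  191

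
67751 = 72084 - 4333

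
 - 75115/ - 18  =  4173 + 1/18=4173.06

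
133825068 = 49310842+84514226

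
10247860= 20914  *490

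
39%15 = 9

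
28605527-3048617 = 25556910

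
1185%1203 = 1185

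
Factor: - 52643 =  - 61^1 * 863^1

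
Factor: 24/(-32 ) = -3/4 = - 2^( - 2)*3^1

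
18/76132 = 9/38066 = 0.00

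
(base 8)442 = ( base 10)290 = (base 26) b4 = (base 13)194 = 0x122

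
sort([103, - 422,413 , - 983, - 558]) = [ - 983, - 558,- 422,103 , 413 ] 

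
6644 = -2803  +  9447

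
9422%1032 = 134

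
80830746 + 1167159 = 81997905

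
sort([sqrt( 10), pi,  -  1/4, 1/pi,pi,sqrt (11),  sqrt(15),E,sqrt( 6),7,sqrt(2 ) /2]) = [ -1/4,1/pi, sqrt(2)/2,sqrt(  6),E,pi , pi , sqrt(10), sqrt(11),sqrt (15),7 ] 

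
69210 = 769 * 90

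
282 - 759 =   -  477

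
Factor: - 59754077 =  - 73^2*11213^1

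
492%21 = 9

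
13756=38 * 362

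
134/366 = 67/183= 0.37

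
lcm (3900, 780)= 3900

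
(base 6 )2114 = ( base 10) 478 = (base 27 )HJ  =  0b111011110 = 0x1de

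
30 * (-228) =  - 6840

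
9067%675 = 292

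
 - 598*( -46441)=27771718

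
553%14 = 7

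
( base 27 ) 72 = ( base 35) 5g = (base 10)191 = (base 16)bf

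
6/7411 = 6/7411 = 0.00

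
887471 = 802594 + 84877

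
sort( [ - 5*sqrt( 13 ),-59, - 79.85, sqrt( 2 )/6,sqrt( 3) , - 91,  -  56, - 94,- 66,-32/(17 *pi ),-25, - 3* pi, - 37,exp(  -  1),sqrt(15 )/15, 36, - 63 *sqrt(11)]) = [-63 * sqrt ( 11), - 94,  -  91,-79.85, - 66, -59,-56,  -  37,-25, - 5 *sqrt(13),-3*pi,-32/( 17 * pi),sqrt ( 2 )/6,sqrt( 15 ) /15, exp(- 1 ), sqrt(3),36]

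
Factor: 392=2^3* 7^2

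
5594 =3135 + 2459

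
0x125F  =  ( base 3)20110012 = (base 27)6c5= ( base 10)4703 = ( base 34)42B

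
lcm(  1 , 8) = 8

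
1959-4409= - 2450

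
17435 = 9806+7629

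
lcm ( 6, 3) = 6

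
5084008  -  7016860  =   - 1932852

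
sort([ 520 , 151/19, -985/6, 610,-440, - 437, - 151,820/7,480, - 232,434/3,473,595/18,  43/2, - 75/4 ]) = [  -  440 , - 437, - 232,-985/6, - 151, - 75/4, 151/19,43/2,595/18, 820/7,434/3,473,480,  520,610]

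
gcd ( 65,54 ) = 1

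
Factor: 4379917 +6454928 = 10834845 = 3^1*5^1*7^1*19^1*5431^1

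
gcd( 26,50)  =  2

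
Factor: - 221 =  - 13^1 * 17^1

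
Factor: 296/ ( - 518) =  - 2^2 * 7^(-1)= - 4/7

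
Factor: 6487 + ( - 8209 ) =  - 1722=- 2^1*3^1 * 7^1*41^1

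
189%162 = 27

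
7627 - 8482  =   - 855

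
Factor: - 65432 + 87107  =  21675 = 3^1* 5^2 * 17^2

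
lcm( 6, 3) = 6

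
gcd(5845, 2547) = 1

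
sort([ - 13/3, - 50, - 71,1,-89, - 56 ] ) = [ - 89, - 71, - 56, - 50, - 13/3 , 1]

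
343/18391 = 343/18391=0.02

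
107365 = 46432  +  60933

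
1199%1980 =1199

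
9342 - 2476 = 6866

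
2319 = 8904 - 6585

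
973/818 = 1 + 155/818 = 1.19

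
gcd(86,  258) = 86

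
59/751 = 59/751 = 0.08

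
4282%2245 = 2037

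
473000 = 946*500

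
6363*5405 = 34392015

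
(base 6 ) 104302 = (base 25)e00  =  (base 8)21056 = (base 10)8750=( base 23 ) gca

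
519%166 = 21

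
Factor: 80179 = 11^1*37^1 * 197^1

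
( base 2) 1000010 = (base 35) 1V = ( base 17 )3f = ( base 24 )2i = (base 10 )66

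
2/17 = 2/17 = 0.12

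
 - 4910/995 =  - 982/199 = - 4.93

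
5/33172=5/33172 = 0.00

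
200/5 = 40 = 40.00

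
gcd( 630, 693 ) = 63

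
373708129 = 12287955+361420174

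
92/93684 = 23/23421 = 0.00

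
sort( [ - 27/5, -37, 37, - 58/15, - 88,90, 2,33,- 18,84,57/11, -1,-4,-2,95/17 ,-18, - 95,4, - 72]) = [-95,-88,-72, - 37 ,  -  18,-18,-27/5 ,-4,-58/15, - 2,  -  1, 2,4,57/11, 95/17, 33, 37, 84,  90 ] 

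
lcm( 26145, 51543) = 1804005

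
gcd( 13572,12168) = 468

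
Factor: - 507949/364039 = -683^( - 1)*953^1 = - 953/683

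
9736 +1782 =11518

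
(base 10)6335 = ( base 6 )45155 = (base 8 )14277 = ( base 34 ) 5GB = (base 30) 715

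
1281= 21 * 61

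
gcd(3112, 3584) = 8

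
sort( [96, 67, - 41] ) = [ - 41, 67, 96] 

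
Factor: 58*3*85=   14790 = 2^1  *3^1*5^1 *17^1*29^1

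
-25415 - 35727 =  - 61142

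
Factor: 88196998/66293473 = 2^1*109^ ( - 1 ) * 739^( - 1)*823^( - 1) * 44098499^1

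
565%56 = 5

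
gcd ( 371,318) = 53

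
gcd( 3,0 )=3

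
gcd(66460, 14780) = 20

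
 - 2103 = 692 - 2795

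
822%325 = 172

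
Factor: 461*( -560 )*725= - 2^4*5^3*7^1*29^1*461^1 = - 187166000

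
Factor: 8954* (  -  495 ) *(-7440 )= 2^5*3^3*5^2*11^3*31^1*37^1 = 32975791200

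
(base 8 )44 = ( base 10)36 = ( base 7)51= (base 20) 1g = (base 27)19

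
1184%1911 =1184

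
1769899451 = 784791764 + 985107687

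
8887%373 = 308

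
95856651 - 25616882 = 70239769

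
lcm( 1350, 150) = 1350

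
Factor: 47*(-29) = - 1363 = -29^1*47^1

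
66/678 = 11/113 = 0.10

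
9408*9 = 84672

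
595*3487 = 2074765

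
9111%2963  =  222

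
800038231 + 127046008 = 927084239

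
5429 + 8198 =13627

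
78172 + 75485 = 153657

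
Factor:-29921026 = -2^1*14960513^1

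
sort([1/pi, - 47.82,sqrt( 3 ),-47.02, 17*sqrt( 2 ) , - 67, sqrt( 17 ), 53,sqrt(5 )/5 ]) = [ - 67, - 47.82, - 47.02, 1/pi, sqrt( 5) /5,sqrt( 3), sqrt( 17), 17*sqrt( 2),53]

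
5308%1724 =136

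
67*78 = 5226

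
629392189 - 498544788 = 130847401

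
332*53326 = 17704232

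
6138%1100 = 638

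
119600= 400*299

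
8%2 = 0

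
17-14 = 3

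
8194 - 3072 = 5122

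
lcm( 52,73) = 3796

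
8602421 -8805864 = - 203443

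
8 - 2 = 6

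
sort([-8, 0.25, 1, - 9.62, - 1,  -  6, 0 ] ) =[ - 9.62,-8, - 6, - 1,0,0.25, 1] 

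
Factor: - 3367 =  - 7^1*13^1*37^1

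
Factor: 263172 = 2^2*3^1*7^1 * 13^1*241^1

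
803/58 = 803/58 = 13.84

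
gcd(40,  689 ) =1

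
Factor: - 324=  - 2^2*3^4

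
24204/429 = 8068/143 = 56.42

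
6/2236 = 3/1118 = 0.00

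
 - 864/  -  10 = 432/5=86.40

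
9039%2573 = 1320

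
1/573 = 1/573 = 0.00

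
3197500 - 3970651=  - 773151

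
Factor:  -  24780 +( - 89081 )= -11^2 * 941^1  =  -113861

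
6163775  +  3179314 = 9343089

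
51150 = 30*1705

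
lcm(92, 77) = 7084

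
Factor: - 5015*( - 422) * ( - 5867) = -12416508110 = -  2^1*5^1* 17^1*59^1 * 211^1 * 5867^1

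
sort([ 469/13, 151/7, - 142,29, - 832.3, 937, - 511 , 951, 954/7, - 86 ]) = [ - 832.3 , - 511 , - 142, - 86,151/7, 29, 469/13,  954/7,  937, 951]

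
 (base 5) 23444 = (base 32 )1ml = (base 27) 2AL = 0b11011010101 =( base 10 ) 1749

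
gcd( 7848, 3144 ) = 24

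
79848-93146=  - 13298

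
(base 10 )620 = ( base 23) 13M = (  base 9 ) 758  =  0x26c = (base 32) JC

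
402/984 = 67/164= 0.41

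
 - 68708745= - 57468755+-11239990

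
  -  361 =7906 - 8267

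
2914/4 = 1457/2=728.50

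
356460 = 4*89115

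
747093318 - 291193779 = 455899539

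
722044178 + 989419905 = 1711464083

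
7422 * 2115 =15697530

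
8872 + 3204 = 12076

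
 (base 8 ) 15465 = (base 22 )E8D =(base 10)6965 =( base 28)8OL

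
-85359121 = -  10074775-75284346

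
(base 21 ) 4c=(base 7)165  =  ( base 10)96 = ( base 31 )33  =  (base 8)140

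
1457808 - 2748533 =- 1290725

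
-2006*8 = -16048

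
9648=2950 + 6698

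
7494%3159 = 1176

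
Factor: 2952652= 2^2*738163^1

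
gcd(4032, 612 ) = 36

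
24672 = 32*771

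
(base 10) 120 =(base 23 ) 55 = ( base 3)11110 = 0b1111000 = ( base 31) 3R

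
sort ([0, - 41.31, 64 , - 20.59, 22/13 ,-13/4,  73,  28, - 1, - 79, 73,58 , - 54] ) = [ - 79 , - 54, - 41.31, - 20.59, - 13/4, - 1, 0 , 22/13 , 28,  58, 64,73, 73 ]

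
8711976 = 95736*91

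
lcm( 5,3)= 15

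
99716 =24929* 4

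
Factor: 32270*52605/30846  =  3^1 *5^2*7^2*53^(- 1)*97^( - 1) *167^1 * 461^1= 282927225/5141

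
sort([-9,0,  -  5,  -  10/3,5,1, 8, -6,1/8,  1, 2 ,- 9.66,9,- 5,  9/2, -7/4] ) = [ - 9.66 ,-9, - 6, - 5,-5, - 10/3, - 7/4 , 0,1/8, 1,1,2, 9/2 , 5,8,9 ] 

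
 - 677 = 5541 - 6218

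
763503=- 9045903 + 9809406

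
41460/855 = 2764/57 = 48.49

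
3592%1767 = 58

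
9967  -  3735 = 6232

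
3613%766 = 549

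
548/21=26 + 2/21= 26.10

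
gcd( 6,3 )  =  3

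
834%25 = 9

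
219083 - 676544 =  -  457461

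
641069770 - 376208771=264860999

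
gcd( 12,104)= 4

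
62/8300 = 31/4150 = 0.01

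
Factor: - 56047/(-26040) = 2^(-3)*3^(-1)*5^( - 1 )*7^(-1 )* 31^(-1) * 41^1*1367^1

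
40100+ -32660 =7440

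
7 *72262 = 505834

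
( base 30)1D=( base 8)53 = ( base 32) 1b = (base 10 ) 43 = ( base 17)29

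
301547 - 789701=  - 488154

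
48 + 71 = 119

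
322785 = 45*7173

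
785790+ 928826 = 1714616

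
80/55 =1 + 5/11 = 1.45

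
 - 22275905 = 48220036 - 70495941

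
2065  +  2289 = 4354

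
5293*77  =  407561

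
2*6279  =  12558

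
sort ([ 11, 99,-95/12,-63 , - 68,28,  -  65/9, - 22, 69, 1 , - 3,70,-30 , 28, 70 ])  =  [ - 68, - 63,-30, - 22,-95/12, -65/9,-3, 1,11, 28, 28, 69, 70, 70 , 99 ]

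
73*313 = 22849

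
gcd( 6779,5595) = 1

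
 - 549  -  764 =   -  1313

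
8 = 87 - 79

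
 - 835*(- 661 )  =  551935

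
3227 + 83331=86558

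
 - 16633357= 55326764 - 71960121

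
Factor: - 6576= -2^4*3^1 * 137^1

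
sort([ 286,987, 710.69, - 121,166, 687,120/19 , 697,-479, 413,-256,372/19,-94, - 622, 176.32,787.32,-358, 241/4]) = [ - 622,-479,  -  358,  -  256, - 121,-94,120/19,372/19, 241/4,166,176.32, 286,  413, 687,697,710.69,787.32,987] 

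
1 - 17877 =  - 17876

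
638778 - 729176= - 90398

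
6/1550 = 3/775=0.00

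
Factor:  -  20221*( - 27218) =2^1* 31^1 * 73^1  *  277^1*439^1 = 550375178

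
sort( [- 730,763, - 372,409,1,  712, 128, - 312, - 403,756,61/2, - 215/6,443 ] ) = [  -  730, - 403,-372, - 312, - 215/6 , 1, 61/2 , 128,409, 443,712, 756,763 ] 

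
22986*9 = 206874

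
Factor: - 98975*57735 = -5714321625 =-  3^2*5^3*37^1*107^1*1283^1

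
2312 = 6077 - 3765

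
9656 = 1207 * 8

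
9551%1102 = 735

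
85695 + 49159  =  134854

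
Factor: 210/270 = 3^(  -  2) * 7^1 = 7/9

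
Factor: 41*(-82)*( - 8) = 2^4*41^2= 26896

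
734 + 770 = 1504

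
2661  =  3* 887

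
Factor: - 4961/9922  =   - 2^(-1 ) =- 1/2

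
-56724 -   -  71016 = 14292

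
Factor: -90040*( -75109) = 6762814360 =2^3*5^1*2251^1*75109^1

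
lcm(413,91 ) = 5369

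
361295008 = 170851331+190443677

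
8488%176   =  40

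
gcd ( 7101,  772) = 1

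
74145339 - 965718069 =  - 891572730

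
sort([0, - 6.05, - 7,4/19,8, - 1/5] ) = [ - 7, - 6.05,-1/5, 0,4/19,8]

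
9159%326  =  31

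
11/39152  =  11/39152 = 0.00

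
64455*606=39059730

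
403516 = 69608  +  333908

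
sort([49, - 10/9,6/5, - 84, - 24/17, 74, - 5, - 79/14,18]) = [ - 84, - 79/14, - 5,- 24/17, - 10/9,6/5,18, 49, 74]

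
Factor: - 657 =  - 3^2*73^1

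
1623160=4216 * 385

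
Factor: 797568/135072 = 124/21 = 2^2*3^( - 1)* 7^( - 1)*31^1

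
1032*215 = 221880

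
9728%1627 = 1593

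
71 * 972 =69012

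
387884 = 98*3958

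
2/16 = 1/8 =0.12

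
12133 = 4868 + 7265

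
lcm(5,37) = 185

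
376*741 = 278616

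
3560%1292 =976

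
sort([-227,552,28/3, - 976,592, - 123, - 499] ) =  [ - 976, - 499, - 227, - 123, 28/3, 552, 592] 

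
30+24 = 54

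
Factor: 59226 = 2^1*3^1 * 9871^1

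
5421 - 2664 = 2757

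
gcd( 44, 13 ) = 1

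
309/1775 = 309/1775  =  0.17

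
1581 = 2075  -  494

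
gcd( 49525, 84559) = 1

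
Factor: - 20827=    - 59^1 * 353^1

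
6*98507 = 591042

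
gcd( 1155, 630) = 105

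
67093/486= 138 + 25/486 = 138.05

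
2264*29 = 65656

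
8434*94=792796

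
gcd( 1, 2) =1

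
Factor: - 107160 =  - 2^3*3^1*5^1*19^1*47^1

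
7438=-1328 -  - 8766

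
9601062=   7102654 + 2498408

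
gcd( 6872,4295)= 859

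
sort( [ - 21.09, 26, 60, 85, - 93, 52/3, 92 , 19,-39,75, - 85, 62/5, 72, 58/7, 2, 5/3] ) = [ - 93 ,-85, - 39, - 21.09, 5/3, 2,58/7, 62/5, 52/3,19, 26,  60, 72 , 75,85,92] 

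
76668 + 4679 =81347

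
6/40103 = 6/40103=0.00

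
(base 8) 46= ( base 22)1G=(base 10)38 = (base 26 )1c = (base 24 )1E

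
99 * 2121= 209979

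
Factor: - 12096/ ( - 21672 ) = 24/43 = 2^3 *3^1*43^( - 1)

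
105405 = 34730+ 70675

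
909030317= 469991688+439038629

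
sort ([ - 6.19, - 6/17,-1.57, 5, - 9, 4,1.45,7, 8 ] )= [  -  9, - 6.19, - 1.57, - 6/17, 1.45,  4,5,7,8 ] 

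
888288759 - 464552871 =423735888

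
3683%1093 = 404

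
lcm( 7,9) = 63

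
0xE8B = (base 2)111010001011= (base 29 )4CB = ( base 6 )25123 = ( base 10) 3723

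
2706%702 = 600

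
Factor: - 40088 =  - 2^3*5011^1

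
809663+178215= 987878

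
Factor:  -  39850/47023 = -50/59 = - 2^1*5^2*59^ (  -  1)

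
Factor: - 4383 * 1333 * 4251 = - 24836633289   =  - 3^3*13^1*31^1*43^1 *109^1*487^1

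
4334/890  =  4 + 387/445  =  4.87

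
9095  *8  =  72760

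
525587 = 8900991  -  8375404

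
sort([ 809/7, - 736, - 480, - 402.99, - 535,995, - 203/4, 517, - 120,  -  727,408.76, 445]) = [ - 736,  -  727,-535,  -  480, -402.99,-120,-203/4, 809/7,408.76,445,517, 995] 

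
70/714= 5/51 = 0.10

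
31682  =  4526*7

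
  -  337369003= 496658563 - 834027566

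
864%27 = 0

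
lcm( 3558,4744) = 14232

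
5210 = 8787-3577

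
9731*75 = 729825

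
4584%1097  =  196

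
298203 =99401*3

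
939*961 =902379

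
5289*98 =518322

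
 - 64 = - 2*32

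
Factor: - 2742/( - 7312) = 2^( - 3 )*3^1 = 3/8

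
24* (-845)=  - 20280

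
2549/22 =115 + 19/22 = 115.86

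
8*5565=44520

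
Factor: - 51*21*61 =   -  65331=- 3^2*7^1*17^1*61^1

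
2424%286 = 136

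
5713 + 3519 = 9232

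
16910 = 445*38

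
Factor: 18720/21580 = 72/83 = 2^3*3^2*83^(-1 )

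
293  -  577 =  - 284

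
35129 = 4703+30426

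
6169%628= 517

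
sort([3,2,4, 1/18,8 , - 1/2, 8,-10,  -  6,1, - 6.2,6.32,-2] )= [ - 10, - 6.2, - 6, - 2 ,-1/2,1/18, 1,2,3 , 4,  6.32,8,8 ] 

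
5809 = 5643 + 166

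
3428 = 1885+1543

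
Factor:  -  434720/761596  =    -  2^3*5^1*13^1*911^ ( - 1) = - 520/911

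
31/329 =31/329=0.09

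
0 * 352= 0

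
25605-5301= 20304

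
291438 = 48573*6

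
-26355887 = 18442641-44798528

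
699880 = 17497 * 40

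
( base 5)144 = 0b110001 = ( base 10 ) 49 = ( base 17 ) 2F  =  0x31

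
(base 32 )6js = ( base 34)5TE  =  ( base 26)A0K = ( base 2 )1101001111100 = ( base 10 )6780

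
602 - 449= 153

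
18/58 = 9/29=0.31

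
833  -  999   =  -166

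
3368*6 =20208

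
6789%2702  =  1385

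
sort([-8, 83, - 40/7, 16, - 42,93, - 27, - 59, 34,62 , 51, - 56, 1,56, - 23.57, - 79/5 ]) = [ - 59, - 56, - 42 ,-27, - 23.57, - 79/5, - 8,-40/7 , 1, 16,34, 51,56,62,  83,93]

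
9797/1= 9797 = 9797.00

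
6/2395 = 6/2395 = 0.00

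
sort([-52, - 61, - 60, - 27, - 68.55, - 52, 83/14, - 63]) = [ - 68.55, - 63, - 61, - 60, - 52, - 52,- 27 , 83/14] 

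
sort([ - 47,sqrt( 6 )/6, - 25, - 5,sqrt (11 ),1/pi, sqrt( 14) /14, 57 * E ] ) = [ - 47,  -  25, - 5,sqrt(14)/14,1/pi  ,  sqrt( 6 )/6 , sqrt (11 ),57*E]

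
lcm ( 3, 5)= 15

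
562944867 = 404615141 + 158329726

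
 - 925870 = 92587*( - 10)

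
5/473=5/473 = 0.01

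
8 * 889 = 7112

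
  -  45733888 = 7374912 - 53108800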